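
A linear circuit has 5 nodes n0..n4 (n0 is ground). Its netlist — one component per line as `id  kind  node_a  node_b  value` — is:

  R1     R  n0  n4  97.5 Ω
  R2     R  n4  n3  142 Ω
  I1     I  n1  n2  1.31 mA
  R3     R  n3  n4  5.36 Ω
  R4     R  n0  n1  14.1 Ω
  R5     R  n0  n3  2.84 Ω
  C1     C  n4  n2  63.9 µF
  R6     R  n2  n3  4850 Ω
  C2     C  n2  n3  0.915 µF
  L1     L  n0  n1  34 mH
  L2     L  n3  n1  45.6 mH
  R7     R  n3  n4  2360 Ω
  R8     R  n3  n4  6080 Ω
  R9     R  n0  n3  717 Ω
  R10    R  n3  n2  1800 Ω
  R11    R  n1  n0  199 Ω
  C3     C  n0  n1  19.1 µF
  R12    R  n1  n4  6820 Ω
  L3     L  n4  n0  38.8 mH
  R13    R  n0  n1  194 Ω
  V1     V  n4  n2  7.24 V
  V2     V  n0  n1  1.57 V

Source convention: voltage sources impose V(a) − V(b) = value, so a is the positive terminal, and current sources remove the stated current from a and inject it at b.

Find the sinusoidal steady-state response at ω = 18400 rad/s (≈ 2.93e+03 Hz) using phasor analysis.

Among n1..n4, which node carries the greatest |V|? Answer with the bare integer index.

MNA unknowns: 4 node voltages V₁..V_4 plus 2 source currents (V1, V2)
R1: Y=0.01026+0.000j on G[0,4]
R2: Y=0.007042+0.000j on G[4,3]
I1: z[1]−=0.00131, z[2]+=0.00131
R3: Y=0.1866+0.000j on G[3,4]
R4: Y=0.07092+0.000j on G[0,1]
R5: Y=0.3521+0.000j on G[0,3]
C1: Y=0.000+1.176j on G[4,2]
R6: Y=0.0002062+0.000j on G[2,3]
C2: Y=0.000+0.01684j on G[2,3]
L1: Y=0.000-0.001598j on G[0,1]
L2: Y=0.000-0.001192j on G[3,1]
R7: Y=0.0004237+0.000j on G[3,4]
R8: Y=0.0001645+0.000j on G[3,4]
R9: Y=0.001395+0.000j on G[0,3]
R10: Y=0.0005556+0.000j on G[3,2]
R11: Y=0.005025+0.000j on G[1,0]
C3: Y=0.000+0.3514j on G[0,1]
R12: Y=0.0001466+0.000j on G[1,4]
L3: Y=0.000-0.001401j on G[4,0]
R13: Y=0.005155+0.000j on G[0,1]
V1: row V4−V2=7.24, i_V1 at 4,2
V2: row V0−V1=1.57, i_V2 at 0,1
solve → V1=-1.570+0.000j, V2=-7.165+0.5770j, V3=-0.001403-0.01139j, V4=0.07508+0.5770j
aux → i_V1=-0.01667-8.633j, i_V2=-0.1262-0.5475j

2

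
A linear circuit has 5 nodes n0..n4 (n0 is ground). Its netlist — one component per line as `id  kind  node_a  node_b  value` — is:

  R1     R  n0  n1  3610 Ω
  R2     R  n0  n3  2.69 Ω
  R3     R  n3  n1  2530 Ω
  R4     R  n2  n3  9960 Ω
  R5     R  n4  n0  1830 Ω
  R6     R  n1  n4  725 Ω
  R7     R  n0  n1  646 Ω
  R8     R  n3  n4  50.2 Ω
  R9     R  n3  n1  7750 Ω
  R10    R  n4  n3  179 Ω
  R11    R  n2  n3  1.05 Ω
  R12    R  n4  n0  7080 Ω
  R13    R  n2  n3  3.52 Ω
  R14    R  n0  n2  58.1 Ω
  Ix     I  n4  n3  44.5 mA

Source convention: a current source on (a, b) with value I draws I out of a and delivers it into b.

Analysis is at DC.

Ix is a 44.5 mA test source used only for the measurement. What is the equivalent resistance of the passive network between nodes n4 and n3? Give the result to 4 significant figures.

R_eq = 36.96 Ω

MNA unknowns: 4 node voltages V₁..V_4
R1: Y=0.0002770 on G[0,1]
R2: Y=0.3717 on G[0,3]
R3: Y=0.0003953 on G[3,1]
R4: Y=0.0001004 on G[2,3]
R5: Y=0.0005464 on G[4,0]
R6: Y=0.001379 on G[1,4]
R7: Y=0.001548 on G[0,1]
R8: Y=0.01992 on G[3,4]
R9: Y=0.0001290 on G[3,1]
R10: Y=0.005587 on G[4,3]
R11: Y=0.9524 on G[2,3]
R12: Y=0.0001412 on G[4,0]
R13: Y=0.2841 on G[2,3]
R14: Y=0.01721 on G[0,2]
Ix: z[4]−=0.0445, z[3]+=0.0445
solve → V1=-0.6054, V2=0.005663, V3=0.005742, V4=-1.639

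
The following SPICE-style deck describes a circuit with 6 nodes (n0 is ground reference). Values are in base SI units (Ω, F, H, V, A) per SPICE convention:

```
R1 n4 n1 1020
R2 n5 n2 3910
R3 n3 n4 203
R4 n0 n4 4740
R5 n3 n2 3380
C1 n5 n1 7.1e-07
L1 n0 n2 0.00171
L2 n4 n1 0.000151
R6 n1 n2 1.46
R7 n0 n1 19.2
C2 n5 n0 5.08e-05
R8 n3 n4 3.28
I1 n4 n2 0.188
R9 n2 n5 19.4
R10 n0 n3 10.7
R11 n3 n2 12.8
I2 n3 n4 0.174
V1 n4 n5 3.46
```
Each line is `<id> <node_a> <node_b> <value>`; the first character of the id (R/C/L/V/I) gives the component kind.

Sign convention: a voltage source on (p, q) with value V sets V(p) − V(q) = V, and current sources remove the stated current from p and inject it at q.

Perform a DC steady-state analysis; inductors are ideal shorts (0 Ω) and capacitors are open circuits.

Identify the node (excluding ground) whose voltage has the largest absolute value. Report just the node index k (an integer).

Element admittances at DC:
  Y(R1) = 0.0009804 S between n4,n1
  Y(R2) = 0.0002558 S between n5,n2
  Y(R3) = 0.004926 S between n3,n4
  Y(R4) = 0.0002110 S between n0,n4
  Y(R5) = 0.0002959 S between n3,n2
  Y(C1) = 0.000 S between n5,n1
  L1: short n0↔n2 (DC inductor)
  L2: short n4↔n1 (DC inductor)
  Y(R6) = 0.6849 S between n1,n2
  Y(R7) = 0.05208 S between n0,n1
  Y(C2) = 0.000 S between n5,n0
  Y(R8) = 0.3049 S between n3,n4
  I1: injects 0.188 A into n2 (from n4)
  Y(R9) = 0.05155 S between n2,n5
  Y(R10) = 0.09346 S between n0,n3
  Y(R11) = 0.07812 S between n3,n2
  I2: injects 0.174 A into n4 (from n3)
  V1: constraint V(n4)−V(n5) = 3.46
Assemble and solve the 8×8 MNA system:
  V(n1)=0.05928  V(n2)=0.000  V(n3)=-0.3231  V(n4)=0.05928  V(n5)=-3.401
  i(L1)=-0.02710  i(L2)=0.04369  i(V1)=-0.1762

5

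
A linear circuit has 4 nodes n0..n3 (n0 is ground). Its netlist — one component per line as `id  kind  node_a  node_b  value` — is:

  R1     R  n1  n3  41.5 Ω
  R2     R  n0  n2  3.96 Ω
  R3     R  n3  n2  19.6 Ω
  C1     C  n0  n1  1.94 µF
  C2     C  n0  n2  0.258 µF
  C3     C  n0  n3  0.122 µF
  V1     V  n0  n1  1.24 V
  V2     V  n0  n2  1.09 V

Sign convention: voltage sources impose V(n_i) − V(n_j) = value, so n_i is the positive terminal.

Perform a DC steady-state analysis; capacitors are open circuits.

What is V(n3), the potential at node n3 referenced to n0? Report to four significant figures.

-1.138 V

Apply KCL at each of the 3 non-ground nodes and solve the resulting linear system.
Node n1: branches {R1, C1, V1} → V_1 = -1.240
Node n2: branches {R2, R3, C2, V2} → V_2 = -1.090
Node n3: branches {R1, R3, C3} → V_3 = -1.138
Source currents: i(V1)=-0.002455, i(V2)=-0.2728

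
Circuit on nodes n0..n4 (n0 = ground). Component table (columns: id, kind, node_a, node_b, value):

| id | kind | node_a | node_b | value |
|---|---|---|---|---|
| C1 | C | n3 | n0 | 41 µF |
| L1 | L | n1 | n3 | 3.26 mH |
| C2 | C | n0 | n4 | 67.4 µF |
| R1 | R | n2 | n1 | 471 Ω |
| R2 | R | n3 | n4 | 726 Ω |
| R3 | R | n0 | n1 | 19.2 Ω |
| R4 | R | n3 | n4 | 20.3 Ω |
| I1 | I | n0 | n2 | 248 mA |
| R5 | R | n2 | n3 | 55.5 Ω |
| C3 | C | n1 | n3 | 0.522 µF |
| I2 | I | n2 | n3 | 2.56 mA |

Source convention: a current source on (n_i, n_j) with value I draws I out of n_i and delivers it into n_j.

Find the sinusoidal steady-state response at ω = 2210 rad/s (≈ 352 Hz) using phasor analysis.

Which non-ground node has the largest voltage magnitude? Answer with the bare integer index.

2

Element admittances at ω=2210 rad/s:
  Y(C1) = 0.000+0.09061j S between n3,n0
  Y(L1) = 0.000-0.1388j S between n1,n3
  Y(C2) = 0.000+0.1490j S between n0,n4
  Y(R1) = 0.002123+0.000j S between n2,n1
  Y(R2) = 0.001377+0.000j S between n3,n4
  Y(R3) = 0.05208+0.000j S between n0,n1
  Y(R4) = 0.04926+0.000j S between n3,n4
  I1: injects 0.248 A into n2 (from n0)
  Y(R5) = 0.01802+0.000j S between n2,n3
  Y(C3) = 0.000+0.001154j S between n1,n3
  I2: injects 0.00256 A into n3 (from n2)
Assemble and solve the 4×4 MNA system:
  V(n1)=0.7637-1.488j  V(n2)=13.45-1.405j  V(n3)=1.328-1.395j  V(n4)=-0.2875-0.5493j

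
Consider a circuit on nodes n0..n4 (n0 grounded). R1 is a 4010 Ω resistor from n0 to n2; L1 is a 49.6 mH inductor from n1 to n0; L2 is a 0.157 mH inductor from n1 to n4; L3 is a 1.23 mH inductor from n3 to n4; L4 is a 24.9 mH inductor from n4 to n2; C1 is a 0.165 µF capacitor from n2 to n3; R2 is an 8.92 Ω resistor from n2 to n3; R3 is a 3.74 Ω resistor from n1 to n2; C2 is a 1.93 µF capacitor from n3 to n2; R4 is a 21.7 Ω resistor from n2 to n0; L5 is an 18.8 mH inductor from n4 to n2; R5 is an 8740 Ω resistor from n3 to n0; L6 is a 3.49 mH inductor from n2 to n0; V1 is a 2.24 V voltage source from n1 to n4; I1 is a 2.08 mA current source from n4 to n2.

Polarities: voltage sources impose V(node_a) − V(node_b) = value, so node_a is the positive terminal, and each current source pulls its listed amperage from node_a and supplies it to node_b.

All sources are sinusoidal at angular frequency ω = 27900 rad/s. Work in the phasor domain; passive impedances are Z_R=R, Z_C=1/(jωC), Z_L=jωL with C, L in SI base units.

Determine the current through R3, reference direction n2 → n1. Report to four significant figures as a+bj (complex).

Apply KCL at each of the 4 non-ground nodes and solve the resulting linear system.
Node n1: branches {L1, L2, R3, V1} → V_1 = 0.08845-0.2685j
Node n2: branches {R1, L4, C1, R2, R3, C2, R4, L5, L6, I1} → V_2 = 0.003806+0.0008850j
Node n3: branches {L3, C1, R2, C2, R5} → V_3 = 0.07516+0.5419j
Node n4: branches {L2, L3, L4, L5, V1, I1} → V_4 = -2.152-0.2685j
Source currents: i(V1)=-0.02244+0.5835j

-0.02263+0.07203j A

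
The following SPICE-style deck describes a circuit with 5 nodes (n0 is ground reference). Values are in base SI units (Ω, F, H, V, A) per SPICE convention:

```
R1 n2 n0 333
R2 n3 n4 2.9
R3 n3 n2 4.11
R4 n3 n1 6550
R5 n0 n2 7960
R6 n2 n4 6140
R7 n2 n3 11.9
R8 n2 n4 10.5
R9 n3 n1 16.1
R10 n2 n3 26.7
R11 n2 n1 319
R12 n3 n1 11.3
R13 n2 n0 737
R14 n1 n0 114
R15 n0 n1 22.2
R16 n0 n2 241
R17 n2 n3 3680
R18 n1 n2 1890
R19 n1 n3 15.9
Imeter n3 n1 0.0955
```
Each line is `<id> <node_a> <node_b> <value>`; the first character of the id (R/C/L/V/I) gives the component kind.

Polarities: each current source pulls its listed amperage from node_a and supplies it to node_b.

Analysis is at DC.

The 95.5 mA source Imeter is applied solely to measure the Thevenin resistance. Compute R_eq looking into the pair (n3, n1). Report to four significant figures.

R_eq = 4.455 Ω

MNA unknowns: 4 node voltages V₁..V_4
R1: Y=0.003003 on G[2,0]
R2: Y=0.3448 on G[3,4]
R3: Y=0.2433 on G[3,2]
R4: Y=0.0001527 on G[3,1]
R5: Y=0.0001256 on G[0,2]
R6: Y=0.0001629 on G[2,4]
R7: Y=0.08403 on G[2,3]
R8: Y=0.09524 on G[2,4]
R9: Y=0.06211 on G[3,1]
R10: Y=0.03745 on G[2,3]
R11: Y=0.003135 on G[2,1]
R12: Y=0.08850 on G[3,1]
R13: Y=0.001357 on G[2,0]
R14: Y=0.008772 on G[1,0]
R15: Y=0.04505 on G[0,1]
R16: Y=0.004149 on G[0,2]
R17: Y=0.0002717 on G[2,3]
R18: Y=0.0005291 on G[1,2]
R19: Y=0.06289 on G[1,3]
Imeter: z[3]−=0.0955, z[1]+=0.0955
solve → V1=0.05737, V2=-0.3576, V3=-0.3680, V4=-0.3658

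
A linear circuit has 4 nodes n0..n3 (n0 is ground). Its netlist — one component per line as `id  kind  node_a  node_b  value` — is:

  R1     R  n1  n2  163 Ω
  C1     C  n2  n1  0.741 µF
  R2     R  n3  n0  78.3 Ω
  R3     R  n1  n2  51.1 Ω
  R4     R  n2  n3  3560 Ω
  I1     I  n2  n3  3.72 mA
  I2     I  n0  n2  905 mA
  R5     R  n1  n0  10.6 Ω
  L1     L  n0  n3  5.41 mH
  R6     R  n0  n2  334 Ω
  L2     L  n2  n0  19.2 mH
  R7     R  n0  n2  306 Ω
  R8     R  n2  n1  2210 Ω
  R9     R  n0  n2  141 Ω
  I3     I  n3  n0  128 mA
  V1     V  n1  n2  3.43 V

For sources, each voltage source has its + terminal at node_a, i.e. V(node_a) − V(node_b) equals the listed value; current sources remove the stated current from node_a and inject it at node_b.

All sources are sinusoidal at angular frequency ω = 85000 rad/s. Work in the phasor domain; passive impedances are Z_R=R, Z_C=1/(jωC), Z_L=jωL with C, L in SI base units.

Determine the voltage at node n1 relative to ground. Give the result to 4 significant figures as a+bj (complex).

MNA unknowns: 3 node voltages V₁..V_3 plus 1 source current (V1)
R1: Y=0.006135+0.000j on G[1,2]
C1: Y=0.000+0.06298j on G[2,1]
R2: Y=0.01277+0.000j on G[3,0]
R3: Y=0.01957+0.000j on G[1,2]
R4: Y=0.0002809+0.000j on G[2,3]
I1: z[2]−=0.00372, z[3]+=0.00372
I2: z[0]−=0.905, z[2]+=0.905
R5: Y=0.09434+0.000j on G[1,0]
L1: Y=0.000-0.002175j on G[0,3]
R6: Y=0.002994+0.000j on G[0,2]
L2: Y=0.000-0.0006127j on G[2,0]
R7: Y=0.003268+0.000j on G[0,2]
R8: Y=0.0004525+0.000j on G[2,1]
R9: Y=0.007092+0.000j on G[0,2]
I3: z[3]−=0.128, z[0]+=0.128
V1: row V1−V2=3.43, i_V1 at 1,2
solve → V1=8.756+0.02626j, V2=5.326+0.02626j, V3=-9.153-1.524j
aux → i_V1=-0.9158-0.2185j

8.756+0.02626j V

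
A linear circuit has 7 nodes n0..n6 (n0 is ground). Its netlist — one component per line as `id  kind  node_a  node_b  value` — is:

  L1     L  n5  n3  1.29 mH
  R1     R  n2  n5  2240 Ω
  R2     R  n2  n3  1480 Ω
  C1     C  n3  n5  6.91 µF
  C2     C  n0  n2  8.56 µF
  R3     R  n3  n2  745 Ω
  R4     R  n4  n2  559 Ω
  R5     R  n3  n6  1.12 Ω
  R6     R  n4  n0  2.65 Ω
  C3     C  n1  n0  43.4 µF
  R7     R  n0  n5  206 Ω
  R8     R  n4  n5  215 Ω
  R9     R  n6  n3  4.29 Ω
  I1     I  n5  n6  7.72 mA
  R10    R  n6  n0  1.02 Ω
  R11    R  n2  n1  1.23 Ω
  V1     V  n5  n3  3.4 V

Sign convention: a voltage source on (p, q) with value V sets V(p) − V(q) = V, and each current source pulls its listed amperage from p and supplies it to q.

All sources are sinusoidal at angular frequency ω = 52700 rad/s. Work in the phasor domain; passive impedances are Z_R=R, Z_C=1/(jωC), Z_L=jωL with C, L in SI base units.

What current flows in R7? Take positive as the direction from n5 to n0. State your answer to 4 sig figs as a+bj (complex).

0.01617-2.199e-08j A

MNA unknowns: 6 node voltages V₁..V_6 plus 1 source current (V1)
L1: Y=0.000-0.01471j on G[5,3]
R1: Y=0.0004464+0.000j on G[2,5]
R2: Y=0.0006757+0.000j on G[2,3]
C1: Y=0.000+0.3642j on G[3,5]
C2: Y=0.000+0.4511j on G[0,2]
R3: Y=0.001342+0.000j on G[3,2]
R4: Y=0.001789+0.000j on G[4,2]
R5: Y=0.8929+0.000j on G[3,6]
R6: Y=0.3774+0.000j on G[4,0]
C3: Y=0.000+2.287j on G[1,0]
R7: Y=0.004854+0.000j on G[0,5]
R8: Y=0.004651+0.000j on G[4,5]
R9: Y=0.2331+0.000j on G[6,3]
I1: z[5]−=0.00772, z[6]+=0.00772
R10: Y=0.9804+0.000j on G[6,0]
R11: Y=0.8130+0.000j on G[2,1]
V1: row V5−V3=3.4, i_V1 at 5,3
solve → V1=-0.0001958-0.0004258j, V2=0.001002-0.0009768j, V3=-0.06947-4.531e-06j, V4=0.04037-4.608e-06j, V5=3.331-4.531e-06j, V6=-0.03347-2.422e-06j
aux → i_V1=-0.04068-1.188j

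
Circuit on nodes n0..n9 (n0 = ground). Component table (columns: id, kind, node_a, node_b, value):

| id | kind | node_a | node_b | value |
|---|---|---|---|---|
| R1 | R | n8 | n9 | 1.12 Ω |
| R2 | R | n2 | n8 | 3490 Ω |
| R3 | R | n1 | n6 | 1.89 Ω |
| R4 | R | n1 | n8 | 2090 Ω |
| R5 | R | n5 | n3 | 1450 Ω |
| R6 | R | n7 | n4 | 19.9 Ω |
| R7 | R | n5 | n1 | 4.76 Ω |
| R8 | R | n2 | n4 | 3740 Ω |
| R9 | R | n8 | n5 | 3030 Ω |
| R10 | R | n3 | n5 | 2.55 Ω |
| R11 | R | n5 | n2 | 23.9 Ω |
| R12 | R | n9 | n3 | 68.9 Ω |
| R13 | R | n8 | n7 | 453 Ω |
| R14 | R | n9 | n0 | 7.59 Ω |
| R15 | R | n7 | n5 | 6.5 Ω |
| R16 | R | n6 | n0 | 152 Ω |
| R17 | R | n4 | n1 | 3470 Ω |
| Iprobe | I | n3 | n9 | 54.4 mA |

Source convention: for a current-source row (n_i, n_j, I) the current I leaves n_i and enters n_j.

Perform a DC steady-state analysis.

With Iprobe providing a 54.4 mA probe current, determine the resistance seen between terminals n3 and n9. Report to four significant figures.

R_eq = 42.47 Ω

Apply KCL at each of the 9 non-ground nodes and solve the resulting linear system.
Node n1: branches {R3, R4, R7, R17} → V_1 = -2.085
Node n2: branches {R2, R8, R11} → V_2 = -2.139
Node n3: branches {R5, R10, R12, Iprobe} → V_3 = -2.208
Node n4: branches {R6, R8, R17} → V_4 = -2.122
Node n5: branches {R5, R7, R9, R10, R11, R15} → V_5 = -2.154
Node n6: branches {R3, R16} → V_6 = -2.059
Node n7: branches {R6, R13, R15} → V_7 = -2.123
Node n8: branches {R1, R2, R4, R9, R13} → V_8 = 0.09464
Node n9: branches {R1, R12, R14, Iprobe} → V_9 = 0.1028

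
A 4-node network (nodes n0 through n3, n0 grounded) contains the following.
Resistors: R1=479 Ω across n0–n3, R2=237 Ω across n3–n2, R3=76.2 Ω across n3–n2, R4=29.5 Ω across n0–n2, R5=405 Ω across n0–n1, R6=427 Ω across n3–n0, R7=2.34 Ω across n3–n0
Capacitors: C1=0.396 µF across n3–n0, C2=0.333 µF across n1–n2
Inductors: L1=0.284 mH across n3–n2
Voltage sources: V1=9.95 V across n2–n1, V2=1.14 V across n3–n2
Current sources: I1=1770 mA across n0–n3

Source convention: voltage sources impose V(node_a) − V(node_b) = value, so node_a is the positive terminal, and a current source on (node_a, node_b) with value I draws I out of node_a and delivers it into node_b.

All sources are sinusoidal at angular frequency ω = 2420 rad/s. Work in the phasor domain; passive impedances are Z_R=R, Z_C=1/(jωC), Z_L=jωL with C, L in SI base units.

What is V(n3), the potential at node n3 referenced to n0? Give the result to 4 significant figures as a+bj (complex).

MNA unknowns: 3 node voltages V₁..V_3 plus 2 source currents (V1, V2)
R1: Y=0.002088+0.000j on G[0,3]
R2: Y=0.004219+0.000j on G[3,2]
R3: Y=0.01312+0.000j on G[3,2]
C1: Y=0.000+0.0009583j on G[3,0]
R4: Y=0.03390+0.000j on G[0,2]
R5: Y=0.002469+0.000j on G[0,1]
L1: Y=0.000-1.455j on G[3,2]
R6: Y=0.002342+0.000j on G[3,0]
C2: Y=0.000+0.0008059j on G[1,2]
R7: Y=0.4274+0.000j on G[3,0]
V1: row V2−V1=9.95, i_V1 at 2,1
V2: row V3−V2=1.14, i_V2 at 3,2
I1: z[0]−=1.77, z[3]+=1.77
solve → V1=-7.168-0.008028j, V2=2.782-0.008028j, V3=3.922-0.008028j
aux → i_V1=-0.01770-0.008038j, i_V2=0.05683+1.658j

3.922-0.008028j V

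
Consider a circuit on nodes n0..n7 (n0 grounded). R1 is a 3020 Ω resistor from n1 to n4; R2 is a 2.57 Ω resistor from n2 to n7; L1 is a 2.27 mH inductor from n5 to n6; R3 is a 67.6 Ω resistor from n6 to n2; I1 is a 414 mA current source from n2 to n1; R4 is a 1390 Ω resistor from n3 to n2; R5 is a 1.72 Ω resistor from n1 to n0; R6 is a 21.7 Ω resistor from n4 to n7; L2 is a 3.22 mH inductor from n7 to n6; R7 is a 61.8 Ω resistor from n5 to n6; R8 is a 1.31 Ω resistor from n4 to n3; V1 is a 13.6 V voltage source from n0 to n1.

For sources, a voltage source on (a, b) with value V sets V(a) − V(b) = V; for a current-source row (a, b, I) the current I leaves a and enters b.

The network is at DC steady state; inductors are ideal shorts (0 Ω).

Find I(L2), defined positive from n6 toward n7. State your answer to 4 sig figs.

Apply KCL at each of the 7 non-ground nodes and solve the resulting linear system.
Node n1: branches {R1, I1, R5, V1} → V_1 = -13.60
Node n2: branches {R2, R3, I1, R4} → V_2 = -1274
Node n3: branches {R4, R8} → V_3 = -1264
Node n4: branches {R1, R6, R8} → V_4 = -1264
Node n5: branches {L1, R7} → V_5 = -1273
Node n6: branches {L1, R3, L2, R7} → V_6 = -1273
Node n7: branches {R2, R6, L2} → V_7 = -1273
Source currents: i(L1)=0.000, i(L2)=0.01490, i(V1)=-7.907

-0.01490 A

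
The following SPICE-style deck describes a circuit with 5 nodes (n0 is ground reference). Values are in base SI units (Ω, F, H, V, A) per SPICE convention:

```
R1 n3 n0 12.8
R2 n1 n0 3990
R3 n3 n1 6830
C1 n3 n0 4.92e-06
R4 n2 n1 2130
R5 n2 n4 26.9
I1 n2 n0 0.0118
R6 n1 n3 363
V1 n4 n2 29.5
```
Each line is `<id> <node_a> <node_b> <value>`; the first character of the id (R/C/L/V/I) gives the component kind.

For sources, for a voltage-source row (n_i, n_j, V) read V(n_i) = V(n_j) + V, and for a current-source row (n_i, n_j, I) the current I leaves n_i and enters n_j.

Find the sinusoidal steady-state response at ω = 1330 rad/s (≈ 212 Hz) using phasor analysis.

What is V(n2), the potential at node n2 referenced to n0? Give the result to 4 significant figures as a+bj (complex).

-29.00+0.01058j V

Apply KCL at each of the 4 non-ground nodes and solve the resulting linear system.
Node n1: branches {R2, R3, R4, R6} → V_1 = -3.871+0.01058j
Node n2: branches {R4, R5, I1, V1} → V_2 = -29.00+0.01058j
Node n3: branches {R1, R3, C1, R6} → V_3 = -0.1377+0.01150j
Node n4: branches {R5, V1} → V_4 = 0.4955+0.01058j
Source currents: i(V1)=-1.097+0.000j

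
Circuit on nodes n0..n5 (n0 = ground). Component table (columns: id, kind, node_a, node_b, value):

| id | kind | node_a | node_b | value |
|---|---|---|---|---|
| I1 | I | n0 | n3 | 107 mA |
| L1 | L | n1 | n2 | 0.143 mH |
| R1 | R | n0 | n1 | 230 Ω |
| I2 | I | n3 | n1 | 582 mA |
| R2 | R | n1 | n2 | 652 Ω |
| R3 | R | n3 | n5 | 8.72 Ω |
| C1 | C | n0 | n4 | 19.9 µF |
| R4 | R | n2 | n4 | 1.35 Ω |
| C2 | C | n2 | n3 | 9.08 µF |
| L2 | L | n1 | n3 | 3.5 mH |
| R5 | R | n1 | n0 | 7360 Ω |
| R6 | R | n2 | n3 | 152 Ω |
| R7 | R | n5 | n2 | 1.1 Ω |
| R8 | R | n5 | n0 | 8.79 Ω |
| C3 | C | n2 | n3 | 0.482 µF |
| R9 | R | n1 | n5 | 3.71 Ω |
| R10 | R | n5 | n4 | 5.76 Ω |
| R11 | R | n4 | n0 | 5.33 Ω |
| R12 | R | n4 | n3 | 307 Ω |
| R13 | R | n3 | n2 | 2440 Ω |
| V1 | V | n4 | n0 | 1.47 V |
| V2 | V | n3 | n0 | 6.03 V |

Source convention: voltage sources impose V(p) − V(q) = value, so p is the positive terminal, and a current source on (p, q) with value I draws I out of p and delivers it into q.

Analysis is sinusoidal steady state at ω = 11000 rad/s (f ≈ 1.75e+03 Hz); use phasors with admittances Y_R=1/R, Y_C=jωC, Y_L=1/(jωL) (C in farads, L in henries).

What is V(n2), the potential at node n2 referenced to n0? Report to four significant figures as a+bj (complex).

Element admittances at ω=11000 rad/s:
  I1: injects 0.107 A into n3 (from n0)
  Y(L1) = 0.000-0.6357j S between n1,n2
  Y(R1) = 0.004348+0.000j S between n0,n1
  I2: injects 0.582 A into n1 (from n3)
  Y(R2) = 0.001534+0.000j S between n1,n2
  Y(R3) = 0.1147+0.000j S between n3,n5
  Y(C1) = 0.000+0.2189j S between n0,n4
  Y(R4) = 0.7407+0.000j S between n2,n4
  Y(C2) = 0.000+0.09988j S between n2,n3
  Y(L2) = 0.000-0.02597j S between n1,n3
  Y(R5) = 0.0001359+0.000j S between n1,n0
  Y(R6) = 0.006579+0.000j S between n2,n3
  Y(R7) = 0.9091+0.000j S between n5,n2
  Y(R8) = 0.1138+0.000j S between n5,n0
  Y(C3) = 0.000+0.005302j S between n2,n3
  Y(R9) = 0.2695+0.000j S between n1,n5
  Y(R10) = 0.1736+0.000j S between n5,n4
  Y(R11) = 0.1876+0.000j S between n4,n0
  Y(R12) = 0.003257+0.000j S between n4,n3
  Y(R13) = 0.0004098+0.000j S between n3,n2
  V1: constraint V(n4)−V(n0) = 1.47
  V2: constraint V(n3)−V(n0) = 6.03
Assemble and solve the 7×7 MNA system:
  V(n1)=2.694+0.9603j  V(n2)=2.271+0.2437j  V(n3)=6.030+0.000j  V(n4)=1.470+0.000j  V(n5)=2.364+0.3039j
  i(V1)=0.4874-0.08846j  i(V2)=-0.9372-0.2722j

2.271+0.2437j V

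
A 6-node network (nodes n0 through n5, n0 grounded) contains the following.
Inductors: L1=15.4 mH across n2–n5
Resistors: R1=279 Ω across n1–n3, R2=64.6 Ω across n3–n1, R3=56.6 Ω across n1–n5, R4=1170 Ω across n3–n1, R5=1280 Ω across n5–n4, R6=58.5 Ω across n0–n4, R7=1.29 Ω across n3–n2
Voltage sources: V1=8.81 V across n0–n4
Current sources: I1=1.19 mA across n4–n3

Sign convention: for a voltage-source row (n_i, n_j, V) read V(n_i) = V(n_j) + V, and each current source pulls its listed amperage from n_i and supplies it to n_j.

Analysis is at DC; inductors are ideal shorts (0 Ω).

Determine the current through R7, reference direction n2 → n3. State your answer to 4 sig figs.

MNA unknowns: 5 node voltages V₁..V_5 plus 2 source currents (L1, V1)
L1: row V2−V5=0, i_L1 at 2,5
R1: Y=0.003584 on G[1,3]
R2: Y=0.01548 on G[3,1]
R3: Y=0.01767 on G[1,5]
R4: Y=0.0008547 on G[3,1]
R5: Y=0.0007813 on G[5,4]
R6: Y=0.01709 on G[0,4]
R7: Y=0.7752 on G[3,2]
V1: row V0−V4=8.81, i_V1 at 0,4
I1: z[4]−=0.00119, z[3]+=0.00119
solve → V1=-7.286, V2=-7.287, V3=-7.285, V4=-8.810, V5=-7.287
aux → i_L1=0.001176, i_V1=-0.1506

-0.001176 A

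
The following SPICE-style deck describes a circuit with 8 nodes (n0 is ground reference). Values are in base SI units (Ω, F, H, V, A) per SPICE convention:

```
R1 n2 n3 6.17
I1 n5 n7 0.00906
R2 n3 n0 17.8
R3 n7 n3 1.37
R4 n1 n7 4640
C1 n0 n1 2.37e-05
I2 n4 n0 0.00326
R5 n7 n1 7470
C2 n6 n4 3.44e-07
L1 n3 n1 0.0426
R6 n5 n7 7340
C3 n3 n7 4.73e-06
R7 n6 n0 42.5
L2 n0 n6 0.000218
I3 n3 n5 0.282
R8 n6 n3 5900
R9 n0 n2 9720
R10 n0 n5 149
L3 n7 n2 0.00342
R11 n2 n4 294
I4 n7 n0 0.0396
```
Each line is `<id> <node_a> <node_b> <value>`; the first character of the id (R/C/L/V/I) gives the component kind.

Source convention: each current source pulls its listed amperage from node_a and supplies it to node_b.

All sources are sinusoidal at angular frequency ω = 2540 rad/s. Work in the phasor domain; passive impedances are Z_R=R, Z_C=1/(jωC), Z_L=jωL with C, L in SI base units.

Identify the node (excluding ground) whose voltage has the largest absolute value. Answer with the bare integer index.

Apply KCL at each of the 7 non-ground nodes and solve the resulting linear system.
Node n1: branches {R4, C1, R5, L1} → V_1 = 0.9451+0.2080j
Node n2: branches {R1, R9, L3, R11} → V_2 = -5.285-0.8827j
Node n3: branches {R1, R2, R3, L1, C3, I3, R8} → V_3 = -5.253-0.9117j
Node n4: branches {I2, C2, R11} → V_4 = -6.070+0.6773j
Node n5: branches {I1, R6, I3, R10} → V_5 = 39.75-0.01810j
Node n6: branches {C2, R7, L2, R8} → V_6 = 0.003012-0.0008606j
Node n7: branches {I1, R3, R4, R5, R6, C3, L3, I4} → V_7 = -5.279-0.9096j

5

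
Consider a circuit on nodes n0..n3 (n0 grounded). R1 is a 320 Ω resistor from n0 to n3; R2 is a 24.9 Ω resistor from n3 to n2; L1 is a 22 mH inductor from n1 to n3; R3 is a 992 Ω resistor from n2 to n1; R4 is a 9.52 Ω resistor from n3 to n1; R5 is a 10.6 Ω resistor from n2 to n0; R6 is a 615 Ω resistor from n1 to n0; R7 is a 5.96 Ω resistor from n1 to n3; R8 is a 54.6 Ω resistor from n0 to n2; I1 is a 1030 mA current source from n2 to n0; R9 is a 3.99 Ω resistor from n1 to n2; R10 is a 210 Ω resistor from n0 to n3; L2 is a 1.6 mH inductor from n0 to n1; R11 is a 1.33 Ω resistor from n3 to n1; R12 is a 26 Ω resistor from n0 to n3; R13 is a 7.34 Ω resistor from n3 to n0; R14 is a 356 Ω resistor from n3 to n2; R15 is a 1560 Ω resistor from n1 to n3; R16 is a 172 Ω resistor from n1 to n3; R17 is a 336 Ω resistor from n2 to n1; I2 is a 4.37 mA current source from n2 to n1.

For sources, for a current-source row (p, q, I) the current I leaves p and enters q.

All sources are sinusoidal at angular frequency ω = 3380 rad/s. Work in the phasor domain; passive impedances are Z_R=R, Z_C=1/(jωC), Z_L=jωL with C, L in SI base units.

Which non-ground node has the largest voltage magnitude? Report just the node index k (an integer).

Apply KCL at each of the 3 non-ground nodes and solve the resulting linear system.
Node n1: branches {L1, R3, R4, R6, R7, R9, L2, R11, R15, R16, R17, I2} → V_1 = -1.913-1.502j
Node n2: branches {R2, R3, R5, R8, I1, R9, R14, R17, I2} → V_2 = -3.887-1.065j
Node n3: branches {R1, R2, L1, R4, R7, R10, R11, R12, R13, R14, R15, R16} → V_3 = -1.705-1.267j

2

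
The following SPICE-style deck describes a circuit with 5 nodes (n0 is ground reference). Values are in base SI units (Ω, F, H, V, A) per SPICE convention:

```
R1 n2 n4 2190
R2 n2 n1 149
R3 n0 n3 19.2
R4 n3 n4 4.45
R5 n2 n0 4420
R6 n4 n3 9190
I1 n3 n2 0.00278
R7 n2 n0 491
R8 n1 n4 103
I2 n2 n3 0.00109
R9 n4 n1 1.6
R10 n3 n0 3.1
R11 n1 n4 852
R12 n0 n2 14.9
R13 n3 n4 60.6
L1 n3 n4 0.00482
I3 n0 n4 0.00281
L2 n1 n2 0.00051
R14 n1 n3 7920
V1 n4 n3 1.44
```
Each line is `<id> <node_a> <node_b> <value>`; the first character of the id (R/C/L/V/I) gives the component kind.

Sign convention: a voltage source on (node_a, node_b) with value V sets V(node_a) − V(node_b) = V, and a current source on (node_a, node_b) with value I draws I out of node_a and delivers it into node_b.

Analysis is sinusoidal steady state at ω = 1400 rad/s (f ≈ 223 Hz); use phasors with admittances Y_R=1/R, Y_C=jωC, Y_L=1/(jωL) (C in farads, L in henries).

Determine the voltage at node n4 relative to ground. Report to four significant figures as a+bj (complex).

1.240+0.007742j V

Element admittances at ω=1400 rad/s:
  Y(R1) = 0.0004566+0.000j S between n2,n4
  Y(R2) = 0.006711+0.000j S between n2,n1
  Y(R3) = 0.05208+0.000j S between n0,n3
  Y(R4) = 0.2247+0.000j S between n3,n4
  Y(R5) = 0.0002262+0.000j S between n2,n0
  Y(R6) = 0.0001088+0.000j S between n4,n3
  I1: injects 0.00278 A into n2 (from n3)
  Y(R7) = 0.002037+0.000j S between n2,n0
  Y(R8) = 0.009709+0.000j S between n1,n4
  I2: injects 0.00109 A into n3 (from n2)
  Y(R9) = 0.6250+0.000j S between n4,n1
  Y(R10) = 0.3226+0.000j S between n3,n0
  Y(R11) = 0.001174+0.000j S between n1,n4
  Y(R12) = 0.06711+0.000j S between n0,n2
  Y(R13) = 0.01650+0.000j S between n3,n4
  Y(L1) = 0.000-0.1482j S between n3,n4
  I3: injects 0.00281 A into n4 (from n0)
  Y(L2) = 0.000-1.401j S between n1,n2
  Y(R14) = 0.0001263+0.000j S between n1,n3
  V1: constraint V(n4)−V(n3) = 1.44
Assemble and solve the 5×5 MNA system:
  V(n1)=1.121+0.01234j  V(n2)=1.118-0.04181j  V(n3)=-0.1996+0.007742j  V(n4)=1.240+0.007742j
  i(V1)=-0.4208+0.2163j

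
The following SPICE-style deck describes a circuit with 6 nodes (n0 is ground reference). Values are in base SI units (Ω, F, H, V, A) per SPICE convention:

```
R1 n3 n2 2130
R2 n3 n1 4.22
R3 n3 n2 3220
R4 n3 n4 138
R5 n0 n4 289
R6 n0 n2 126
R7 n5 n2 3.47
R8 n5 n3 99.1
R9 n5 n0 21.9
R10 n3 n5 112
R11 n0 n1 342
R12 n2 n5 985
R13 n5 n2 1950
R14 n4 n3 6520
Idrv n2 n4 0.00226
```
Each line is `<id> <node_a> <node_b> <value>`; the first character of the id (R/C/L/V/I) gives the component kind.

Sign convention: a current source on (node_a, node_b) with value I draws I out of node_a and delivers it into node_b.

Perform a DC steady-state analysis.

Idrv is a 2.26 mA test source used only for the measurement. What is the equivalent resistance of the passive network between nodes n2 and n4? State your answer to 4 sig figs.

Apply KCL at each of the 5 non-ground nodes and solve the resulting linear system.
Node n1: branches {R2, R11} → V_1 = 0.04718
Node n2: branches {R1, R3, R6, R7, R12, R13, Idrv} → V_2 = -0.02403
Node n3: branches {R1, R2, R3, R4, R8, R10, R14} → V_3 = 0.04777
Node n4: branches {R4, R5, R14, Idrv} → V_4 = 0.2407
Node n5: branches {R7, R8, R9, R10, R12, R13} → V_5 = -0.01708

R_eq = 117.1 Ω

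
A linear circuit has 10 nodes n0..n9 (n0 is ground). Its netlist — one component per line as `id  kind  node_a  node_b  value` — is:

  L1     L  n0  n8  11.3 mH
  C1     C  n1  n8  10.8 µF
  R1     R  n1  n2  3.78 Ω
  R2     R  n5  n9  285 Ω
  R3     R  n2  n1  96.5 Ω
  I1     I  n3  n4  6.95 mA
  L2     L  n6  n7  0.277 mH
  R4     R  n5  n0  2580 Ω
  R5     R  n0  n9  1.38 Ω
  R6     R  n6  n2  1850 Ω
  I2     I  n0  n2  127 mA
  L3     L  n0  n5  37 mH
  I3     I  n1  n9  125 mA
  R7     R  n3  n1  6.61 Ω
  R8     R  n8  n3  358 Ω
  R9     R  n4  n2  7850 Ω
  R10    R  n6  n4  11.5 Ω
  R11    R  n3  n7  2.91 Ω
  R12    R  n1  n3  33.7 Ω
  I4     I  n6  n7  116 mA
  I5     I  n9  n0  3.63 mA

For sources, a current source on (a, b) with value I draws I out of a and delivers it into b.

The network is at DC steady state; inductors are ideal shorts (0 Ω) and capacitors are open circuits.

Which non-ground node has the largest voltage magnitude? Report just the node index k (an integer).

Element admittances at DC:
  L1: short n0↔n8 (DC inductor)
  Y(C1) = 0.000 S between n1,n8
  Y(R1) = 0.2646 S between n1,n2
  Y(R2) = 0.003509 S between n5,n9
  Y(R3) = 0.01036 S between n2,n1
  I1: injects 0.00695 A into n4 (from n3)
  L2: short n6↔n7 (DC inductor)
  Y(R4) = 0.0003876 S between n5,n0
  Y(R5) = 0.7246 S between n0,n9
  Y(R6) = 0.0005405 S between n6,n2
  I2: injects 0.127 A into n2 (from n0)
  L3: short n0↔n5 (DC inductor)
  I3: injects 0.125 A into n9 (from n1)
  Y(R7) = 0.1513 S between n3,n1
  Y(R8) = 0.002793 S between n8,n3
  Y(R9) = 0.0001274 S between n4,n2
  Y(R10) = 0.08696 S between n6,n4
  Y(R11) = 0.3436 S between n3,n7
  Y(R12) = 0.02967 S between n1,n3
  I4: injects 0.116 A into n7 (from n6)
  I5: injects 0.00363 A into n0 (from n9)
Assemble and solve the 12×12 MNA system:
  V(n1)=0.7255  V(n2)=1.186  V(n3)=0.7160  V(n4)=0.8175  V(n5)=0.000  V(n6)=0.7371  V(n7)=0.7371  V(n8)=0.000  V(n9)=0.1667
  i(L1)=-0.002000  i(L2)=-0.1088  i(L3)=-0.0005849

2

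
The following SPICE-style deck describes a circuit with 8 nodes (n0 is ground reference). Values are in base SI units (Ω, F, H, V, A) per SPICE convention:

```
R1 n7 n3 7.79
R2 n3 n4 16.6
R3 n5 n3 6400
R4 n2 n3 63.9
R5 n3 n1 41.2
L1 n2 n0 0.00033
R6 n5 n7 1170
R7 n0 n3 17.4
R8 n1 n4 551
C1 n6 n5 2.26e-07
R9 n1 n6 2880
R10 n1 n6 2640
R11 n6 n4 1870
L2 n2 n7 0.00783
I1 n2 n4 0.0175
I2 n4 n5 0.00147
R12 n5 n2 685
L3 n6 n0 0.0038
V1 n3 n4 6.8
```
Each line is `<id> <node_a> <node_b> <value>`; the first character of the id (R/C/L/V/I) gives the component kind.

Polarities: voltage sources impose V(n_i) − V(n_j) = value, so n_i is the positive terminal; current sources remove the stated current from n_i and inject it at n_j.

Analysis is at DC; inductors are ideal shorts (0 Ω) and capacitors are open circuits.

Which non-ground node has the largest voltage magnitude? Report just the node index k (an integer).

4

Element admittances at DC:
  Y(R1) = 0.1284 S between n7,n3
  Y(R2) = 0.06024 S between n3,n4
  Y(R3) = 0.0001563 S between n5,n3
  Y(R4) = 0.01565 S between n2,n3
  Y(R5) = 0.02427 S between n3,n1
  L1: short n2↔n0 (DC inductor)
  Y(R6) = 0.0008547 S between n5,n7
  Y(R7) = 0.05747 S between n0,n3
  Y(R8) = 0.001815 S between n1,n4
  Y(C1) = 0.000 S between n6,n5
  Y(R9) = 0.0003472 S between n1,n6
  Y(R10) = 0.0003788 S between n1,n6
  Y(R11) = 0.0005348 S between n6,n4
  L2: short n2↔n7 (DC inductor)
  I1: injects 0.0175 A into n4 (from n2)
  I2: injects 0.00147 A into n5 (from n4)
  Y(R12) = 0.001460 S between n5,n2
  L3: short n6↔n0 (DC inductor)
  V1: constraint V(n3)−V(n4) = 6.8
Assemble and solve the 11×11 MNA system:
  V(n1)=-0.3639  V(n2)=0.000  V(n3)=0.09904  V(n4)=-6.701  V(n5)=0.6012  V(n6)=0.000  V(n7)=0.000
  i(L1)=-0.001844  i(L2)=-0.01323  i(L3)=-0.003848  i(V1)=-0.4408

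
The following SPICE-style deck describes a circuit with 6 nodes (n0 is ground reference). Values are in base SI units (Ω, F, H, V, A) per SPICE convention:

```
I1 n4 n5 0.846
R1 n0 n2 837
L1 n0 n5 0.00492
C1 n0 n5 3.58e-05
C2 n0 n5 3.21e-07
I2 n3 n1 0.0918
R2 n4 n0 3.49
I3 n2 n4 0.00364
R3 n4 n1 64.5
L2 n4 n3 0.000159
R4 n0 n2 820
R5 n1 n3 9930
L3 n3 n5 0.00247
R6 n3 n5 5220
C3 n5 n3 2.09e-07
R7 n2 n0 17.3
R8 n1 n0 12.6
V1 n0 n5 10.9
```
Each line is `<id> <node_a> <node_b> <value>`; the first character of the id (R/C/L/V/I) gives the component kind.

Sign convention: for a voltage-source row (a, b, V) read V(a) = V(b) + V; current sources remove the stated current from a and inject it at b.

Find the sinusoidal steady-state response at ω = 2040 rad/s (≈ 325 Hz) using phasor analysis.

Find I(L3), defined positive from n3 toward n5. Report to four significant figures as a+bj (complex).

Element admittances at ω=2040 rad/s:
  I1: injects 0.846 A into n5 (from n4)
  Y(R1) = 0.001195+0.000j S between n0,n2
  Y(L1) = 0.000-0.09963j S between n0,n5
  Y(C1) = 0.000+0.07303j S between n0,n5
  Y(C2) = 0.000+0.0006548j S between n0,n5
  I2: injects 0.0918 A into n1 (from n3)
  Y(R2) = 0.2865+0.000j S between n4,n0
  I3: injects 0.00364 A into n4 (from n2)
  Y(R3) = 0.01550+0.000j S between n4,n1
  Y(L2) = 0.000-3.083j S between n4,n3
  Y(R4) = 0.001220+0.000j S between n0,n2
  Y(R5) = 0.0001007+0.000j S between n1,n3
  Y(L3) = 0.000-0.1985j S between n3,n5
  Y(R6) = 0.0001916+0.000j S between n3,n5
  Y(C3) = 0.000+0.0004264j S between n5,n3
  Y(R7) = 0.05780+0.000j S between n2,n0
  Y(R8) = 0.07937+0.000j S between n1,n0
  V1: constraint V(n0)−V(n5) = 10.9
Assemble and solve the 6×6 MNA system:
  V(n1)=0.1058+0.5775j  V(n2)=-0.06045+0.000j  V(n3)=-5.578+3.276j  V(n4)=-5.237+3.516j  V(n5)=-10.90+0.000j
  i(V1)=-1.496+1.336j

0.6501-1.056j A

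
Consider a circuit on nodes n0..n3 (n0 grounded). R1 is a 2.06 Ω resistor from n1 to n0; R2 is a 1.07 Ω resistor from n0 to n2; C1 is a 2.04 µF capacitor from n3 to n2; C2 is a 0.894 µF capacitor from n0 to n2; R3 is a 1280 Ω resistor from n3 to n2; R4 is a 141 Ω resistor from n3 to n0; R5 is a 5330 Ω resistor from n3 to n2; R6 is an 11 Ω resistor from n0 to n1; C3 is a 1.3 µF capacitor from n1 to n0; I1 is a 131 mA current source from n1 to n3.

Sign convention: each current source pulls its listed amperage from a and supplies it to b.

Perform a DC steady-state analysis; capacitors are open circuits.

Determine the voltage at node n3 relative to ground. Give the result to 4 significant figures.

MNA unknowns: 3 node voltages V₁..V_3
R1: Y=0.4854 on G[1,0]
R2: Y=0.9346 on G[0,2]
C1: Y=0.000 on G[3,2]
C2: Y=0.000 on G[0,2]
R3: Y=0.0007813 on G[3,2]
R4: Y=0.007092 on G[3,0]
R5: Y=0.0001876 on G[3,2]
R6: Y=0.09091 on G[0,1]
C3: Y=0.000 on G[1,0]
I1: z[1]−=0.131, z[3]+=0.131
solve → V1=-0.2273, V2=0.01683, V3=16.25

16.25 V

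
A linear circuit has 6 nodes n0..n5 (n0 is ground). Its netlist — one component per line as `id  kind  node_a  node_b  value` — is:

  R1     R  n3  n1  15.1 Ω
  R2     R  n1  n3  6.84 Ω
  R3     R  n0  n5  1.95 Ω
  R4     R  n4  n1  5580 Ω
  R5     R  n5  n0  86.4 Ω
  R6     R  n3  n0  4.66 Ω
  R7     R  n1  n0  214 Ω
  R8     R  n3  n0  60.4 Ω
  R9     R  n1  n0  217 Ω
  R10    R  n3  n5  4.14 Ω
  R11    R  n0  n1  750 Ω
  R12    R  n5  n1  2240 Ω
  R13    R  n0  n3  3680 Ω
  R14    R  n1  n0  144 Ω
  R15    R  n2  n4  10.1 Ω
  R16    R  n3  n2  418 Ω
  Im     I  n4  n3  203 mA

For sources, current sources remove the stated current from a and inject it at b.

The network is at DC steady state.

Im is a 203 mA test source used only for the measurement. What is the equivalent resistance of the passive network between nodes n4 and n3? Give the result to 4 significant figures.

Apply KCL at each of the 5 non-ground nodes and solve the resulting linear system.
Node n1: branches {R1, R2, R4, R7, R9, R11, R12, R14} → V_1 = -0.06022
Node n2: branches {R15, R16} → V_2 = -78.81
Node n3: branches {R1, R2, R6, R8, R10, R13, R16, Im} → V_3 = 0.002712
Node n4: branches {R4, R15, Im} → V_4 = -80.71
Node n5: branches {R3, R5, R10, R12} → V_5 = 0.0008197

R_eq = 397.6 Ω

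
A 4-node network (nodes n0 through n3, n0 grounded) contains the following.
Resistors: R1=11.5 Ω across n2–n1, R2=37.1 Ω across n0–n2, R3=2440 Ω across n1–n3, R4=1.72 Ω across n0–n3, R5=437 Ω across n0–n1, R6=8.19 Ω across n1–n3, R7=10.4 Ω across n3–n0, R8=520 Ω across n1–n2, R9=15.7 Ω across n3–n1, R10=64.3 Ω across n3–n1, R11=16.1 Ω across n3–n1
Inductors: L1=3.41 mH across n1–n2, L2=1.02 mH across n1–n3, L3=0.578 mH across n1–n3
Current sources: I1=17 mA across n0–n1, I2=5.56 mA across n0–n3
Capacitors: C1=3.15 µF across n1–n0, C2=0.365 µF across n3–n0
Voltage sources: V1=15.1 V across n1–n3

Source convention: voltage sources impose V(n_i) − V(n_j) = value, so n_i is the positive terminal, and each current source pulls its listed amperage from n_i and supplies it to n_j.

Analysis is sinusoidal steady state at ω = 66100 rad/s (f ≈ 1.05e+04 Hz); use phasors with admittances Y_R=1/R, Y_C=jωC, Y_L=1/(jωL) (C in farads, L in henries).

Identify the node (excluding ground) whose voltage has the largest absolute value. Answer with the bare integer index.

Element admittances at ω=66100 rad/s:
  Y(R1) = 0.08696+0.000j S between n2,n1
  Y(R2) = 0.02695+0.000j S between n0,n2
  Y(L1) = 0.000-0.004437j S between n1,n2
  I1: injects 0.017 A into n1 (from n0)
  Y(C1) = 0.000+0.2082j S between n1,n0
  Y(L2) = 0.000-0.01483j S between n1,n3
  Y(R3) = 0.0004098+0.000j S between n1,n3
  Y(R4) = 0.5814+0.000j S between n0,n3
  Y(R5) = 0.002288+0.000j S between n0,n1
  Y(R6) = 0.1221+0.000j S between n1,n3
  Y(R7) = 0.09615+0.000j S between n3,n0
  Y(R8) = 0.001923+0.000j S between n1,n2
  I2: injects 0.00556 A into n3 (from n0)
  Y(C2) = 0.000+0.02413j S between n3,n0
  Y(L3) = 0.000-0.02617j S between n1,n3
  Y(R9) = 0.06369+0.000j S between n3,n1
  Y(R10) = 0.01555+0.000j S between n3,n1
  Y(R11) = 0.06211+0.000j S between n3,n1
  V1: constraint V(n1)−V(n3) = 15.1
Assemble and solve the 4×4 MNA system:
  V(n1)=13.34-3.901j  V(n2)=10.21-3.114j  V(n3)=-1.756-3.901j
  i(V1)=-5.085-2.066j

1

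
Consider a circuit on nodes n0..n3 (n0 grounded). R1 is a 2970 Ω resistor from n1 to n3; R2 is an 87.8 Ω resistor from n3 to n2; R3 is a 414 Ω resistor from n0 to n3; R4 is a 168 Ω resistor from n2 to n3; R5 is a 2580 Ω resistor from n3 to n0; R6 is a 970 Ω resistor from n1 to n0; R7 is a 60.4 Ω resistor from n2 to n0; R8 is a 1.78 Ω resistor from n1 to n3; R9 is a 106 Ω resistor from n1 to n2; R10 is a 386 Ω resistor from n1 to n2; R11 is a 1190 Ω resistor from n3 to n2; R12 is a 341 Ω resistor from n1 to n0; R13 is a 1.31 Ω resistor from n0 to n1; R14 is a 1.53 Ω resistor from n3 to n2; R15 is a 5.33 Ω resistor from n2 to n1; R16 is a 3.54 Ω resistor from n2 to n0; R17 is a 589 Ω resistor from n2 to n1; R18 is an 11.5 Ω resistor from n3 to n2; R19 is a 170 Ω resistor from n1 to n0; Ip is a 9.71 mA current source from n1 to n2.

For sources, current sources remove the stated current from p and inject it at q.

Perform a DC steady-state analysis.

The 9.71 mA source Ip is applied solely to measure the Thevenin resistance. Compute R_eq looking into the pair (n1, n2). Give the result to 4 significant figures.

R_eq = 1.351 Ω

Apply KCL at each of the 3 non-ground nodes and solve the resulting linear system.
Node n1: branches {R1, R6, R8, R9, R10, R12, R13, R15, R17, R19, Ip} → V_1 = -0.003669
Node n2: branches {R2, R4, R7, R9, R10, R11, R14, R15, R16, R17, R18, Ip} → V_2 = 0.009450
Node n3: branches {R1, R2, R3, R4, R5, R8, R11, R14, R18} → V_3 = 0.003859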